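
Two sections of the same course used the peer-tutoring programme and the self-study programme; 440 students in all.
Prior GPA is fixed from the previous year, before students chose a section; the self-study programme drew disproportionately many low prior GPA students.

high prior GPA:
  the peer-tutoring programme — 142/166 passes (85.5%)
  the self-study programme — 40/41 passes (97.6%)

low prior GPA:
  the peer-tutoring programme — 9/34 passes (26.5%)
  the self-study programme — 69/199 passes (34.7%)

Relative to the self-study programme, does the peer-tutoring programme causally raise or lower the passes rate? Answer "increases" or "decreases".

decreases

the self-study programme is higher inside every prior GPA band stratum but the peer-tutoring programme is higher in aggregate. Whether to stratify depends on how prior GPA band relates to the teaching method.
Prior GPA band differs across teaching methods for reasons unrelated to any effect of the teaching method itself, and it separately predicts the outcome — a classic confounder. We must compare within prior GPA band levels.
Within each level — high prior GPA: 85.5% vs 97.6%; low prior GPA: 26.5% vs 34.7% — the self-study programme is higher every time.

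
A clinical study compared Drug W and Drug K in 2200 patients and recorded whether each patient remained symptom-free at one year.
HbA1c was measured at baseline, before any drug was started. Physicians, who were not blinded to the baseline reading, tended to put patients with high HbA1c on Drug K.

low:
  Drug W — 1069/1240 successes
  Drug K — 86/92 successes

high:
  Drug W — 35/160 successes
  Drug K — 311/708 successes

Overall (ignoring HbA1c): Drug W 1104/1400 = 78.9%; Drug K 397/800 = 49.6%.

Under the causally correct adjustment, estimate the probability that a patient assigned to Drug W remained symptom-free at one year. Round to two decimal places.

Here HbA1c is a common cause — it drives both which drug a case falls under and the outcome. The crude comparison mixes populations; the stratum-specific rates are the causally relevant ones.
Standardising Drug W to the population HbA1c mix: 0.605·1069/1240 + 0.395·35/160 = 0.608.

0.61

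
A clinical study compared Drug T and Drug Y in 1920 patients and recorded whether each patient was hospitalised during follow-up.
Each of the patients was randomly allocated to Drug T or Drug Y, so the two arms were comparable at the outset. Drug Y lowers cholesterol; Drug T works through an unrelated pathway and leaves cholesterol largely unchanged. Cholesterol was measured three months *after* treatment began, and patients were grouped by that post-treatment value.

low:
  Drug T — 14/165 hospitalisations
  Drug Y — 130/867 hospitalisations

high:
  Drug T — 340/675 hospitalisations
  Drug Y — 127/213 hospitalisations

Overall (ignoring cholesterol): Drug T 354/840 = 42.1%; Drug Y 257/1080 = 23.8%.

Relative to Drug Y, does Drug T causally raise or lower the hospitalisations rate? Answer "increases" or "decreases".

increases

Drug T is lower inside every cholesterol stratum but Drug Y is lower in aggregate. Whether to stratify depends on how cholesterol relates to the drug.
The distribution of cholesterol is itself part of what the drug does — it is an intermediate outcome. Holding it fixed would remove that part of the effect; the total effect is the pooled difference.
Pooled: Drug T 42.1% vs Drug Y 23.8%; Drug Y is lower overall.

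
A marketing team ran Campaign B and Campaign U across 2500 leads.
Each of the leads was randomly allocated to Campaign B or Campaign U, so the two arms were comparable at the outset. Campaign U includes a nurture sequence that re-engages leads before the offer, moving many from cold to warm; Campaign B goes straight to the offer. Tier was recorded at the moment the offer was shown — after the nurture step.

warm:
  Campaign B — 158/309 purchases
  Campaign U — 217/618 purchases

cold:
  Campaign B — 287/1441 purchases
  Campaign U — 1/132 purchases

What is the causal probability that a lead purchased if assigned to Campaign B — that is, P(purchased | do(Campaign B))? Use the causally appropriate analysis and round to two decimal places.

Because the campaign influences engagement tier, engagement tier is a post-treatment mediator, not a confounder. Stratifying on it would bias the estimate; the causal effect is the crude pooled difference.
So P(outcome | do(Campaign B)) is just the pooled rate for Campaign B: 445/1750 = 0.254.

0.25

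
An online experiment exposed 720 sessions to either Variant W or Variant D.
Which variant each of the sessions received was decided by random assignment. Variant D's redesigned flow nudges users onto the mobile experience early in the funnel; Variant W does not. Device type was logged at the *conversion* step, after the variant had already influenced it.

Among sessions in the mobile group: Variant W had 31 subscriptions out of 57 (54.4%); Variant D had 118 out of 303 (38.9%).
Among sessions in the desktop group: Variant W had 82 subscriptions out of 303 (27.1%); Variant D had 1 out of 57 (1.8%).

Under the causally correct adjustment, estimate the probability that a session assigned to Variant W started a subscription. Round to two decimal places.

0.31

Device type here is a post-treatment variable shaped by the variant; conditioning on it would introduce bias rather than remove it. The overall comparison is the causal one.
So P(outcome | do(Variant W)) is just the pooled rate for Variant W: 113/360 = 0.314.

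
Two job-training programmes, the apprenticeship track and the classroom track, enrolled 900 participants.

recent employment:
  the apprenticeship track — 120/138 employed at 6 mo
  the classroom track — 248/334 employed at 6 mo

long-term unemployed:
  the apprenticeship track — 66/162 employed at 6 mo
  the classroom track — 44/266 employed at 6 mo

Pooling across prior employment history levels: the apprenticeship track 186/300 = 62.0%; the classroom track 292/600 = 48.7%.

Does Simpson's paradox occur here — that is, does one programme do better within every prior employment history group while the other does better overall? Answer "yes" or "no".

no

Within each prior employment history level (recent employment 87.0% vs 74.3%; long-term unemployed 40.7% vs 16.5%), the apprenticeship track has the higher rate every time. Pooled: 62.0% vs 48.7% — the apprenticeship track has the higher rate overall. They agree.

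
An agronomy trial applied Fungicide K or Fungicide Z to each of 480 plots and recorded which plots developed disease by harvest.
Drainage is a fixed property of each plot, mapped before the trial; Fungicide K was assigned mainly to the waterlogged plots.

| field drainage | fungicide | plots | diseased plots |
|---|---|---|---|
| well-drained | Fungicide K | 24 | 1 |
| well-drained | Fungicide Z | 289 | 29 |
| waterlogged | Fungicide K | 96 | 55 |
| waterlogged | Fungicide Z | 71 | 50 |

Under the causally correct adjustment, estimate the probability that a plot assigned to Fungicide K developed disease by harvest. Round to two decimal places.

The stratified and pooled comparisons disagree (Fungicide K wins within each field drainage; Fungicide Z wins overall), so the answer turns on the causal role of field drainage.
The imbalance in field drainage arose from how plots were allocated, not from anything the fungicide did; and field drainage independently affects the outcome. The pooled gap is confounded — condition on field drainage.
Standardising Fungicide K to the population field drainage mix: 0.652·1/24 + 0.348·55/96 = 0.226.

0.23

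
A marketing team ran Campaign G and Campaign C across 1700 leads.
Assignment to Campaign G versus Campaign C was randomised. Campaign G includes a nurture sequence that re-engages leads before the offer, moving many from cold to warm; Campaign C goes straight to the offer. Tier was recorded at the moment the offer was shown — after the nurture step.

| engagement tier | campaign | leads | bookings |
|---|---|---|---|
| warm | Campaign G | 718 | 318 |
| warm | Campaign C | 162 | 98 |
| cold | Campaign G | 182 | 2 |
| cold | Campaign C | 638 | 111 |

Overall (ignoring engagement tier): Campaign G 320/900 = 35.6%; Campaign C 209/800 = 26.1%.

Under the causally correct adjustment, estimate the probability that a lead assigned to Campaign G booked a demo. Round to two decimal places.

The engagement tier-specific comparison favours Campaign C throughout, but the pooled figures favour Campaign G. The question is whether to condition on engagement tier.
Engagement tier lies on the pathway campaign → engagement tier → outcome, so adjusting for it blocks the indirect effect. For the total causal effect of campaign, use the unadjusted pooled rates.
So P(outcome | do(Campaign G)) is just the pooled rate for Campaign G: 320/900 = 0.356.

0.36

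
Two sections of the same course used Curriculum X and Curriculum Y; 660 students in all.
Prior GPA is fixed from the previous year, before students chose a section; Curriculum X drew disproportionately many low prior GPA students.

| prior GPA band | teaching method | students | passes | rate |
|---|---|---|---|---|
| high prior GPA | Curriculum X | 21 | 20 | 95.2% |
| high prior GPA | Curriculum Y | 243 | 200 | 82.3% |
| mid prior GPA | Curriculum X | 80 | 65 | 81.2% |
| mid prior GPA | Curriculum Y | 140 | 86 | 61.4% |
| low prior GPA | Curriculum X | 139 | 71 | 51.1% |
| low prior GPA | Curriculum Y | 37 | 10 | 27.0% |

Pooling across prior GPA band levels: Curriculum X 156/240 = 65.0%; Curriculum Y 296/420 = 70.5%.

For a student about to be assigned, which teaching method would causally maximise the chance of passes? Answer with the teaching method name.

Prior GPA band is set before the teaching method has any effect — it is not caused by the teaching method — and it independently drives the outcome. That makes it a confounder, so the causal comparison is within prior GPA band levels.
Within each level — high prior GPA: 95.2% vs 82.3%; mid prior GPA: 81.2% vs 61.4%; low prior GPA: 51.1% vs 27.0% — Curriculum X is higher every time.

Curriculum X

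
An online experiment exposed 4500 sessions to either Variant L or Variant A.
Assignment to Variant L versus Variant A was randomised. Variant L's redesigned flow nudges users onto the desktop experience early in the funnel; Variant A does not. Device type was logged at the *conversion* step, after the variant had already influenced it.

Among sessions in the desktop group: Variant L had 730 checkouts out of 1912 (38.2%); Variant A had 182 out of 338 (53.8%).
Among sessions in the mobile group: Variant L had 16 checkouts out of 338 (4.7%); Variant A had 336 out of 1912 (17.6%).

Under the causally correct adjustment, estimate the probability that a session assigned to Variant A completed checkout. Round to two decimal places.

0.23

The stratified and pooled comparisons disagree (Variant A wins within each device type; Variant L wins overall), so the answer turns on the causal role of device type.
Device type is downstream of the variant. One should not condition on a consequence of treatment, so the overall rates are the right comparison.
So P(outcome | do(Variant A)) is just the pooled rate for Variant A: 518/2250 = 0.230.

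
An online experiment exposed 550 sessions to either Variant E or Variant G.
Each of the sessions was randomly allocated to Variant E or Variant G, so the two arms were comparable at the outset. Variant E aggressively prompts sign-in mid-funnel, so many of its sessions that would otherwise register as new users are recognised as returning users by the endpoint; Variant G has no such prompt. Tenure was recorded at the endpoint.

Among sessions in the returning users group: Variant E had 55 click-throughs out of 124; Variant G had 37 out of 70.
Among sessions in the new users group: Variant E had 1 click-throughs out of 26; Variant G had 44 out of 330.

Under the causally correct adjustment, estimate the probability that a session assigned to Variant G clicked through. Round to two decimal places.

The stratified and pooled comparisons disagree (Variant G wins within each user tenure; Variant E wins overall), so the answer turns on the causal role of user tenure.
User tenure is downstream of the variant. One should not condition on a consequence of treatment, so the overall rates are the right comparison.
So P(outcome | do(Variant G)) is just the pooled rate for Variant G: 81/400 = 0.203.

0.20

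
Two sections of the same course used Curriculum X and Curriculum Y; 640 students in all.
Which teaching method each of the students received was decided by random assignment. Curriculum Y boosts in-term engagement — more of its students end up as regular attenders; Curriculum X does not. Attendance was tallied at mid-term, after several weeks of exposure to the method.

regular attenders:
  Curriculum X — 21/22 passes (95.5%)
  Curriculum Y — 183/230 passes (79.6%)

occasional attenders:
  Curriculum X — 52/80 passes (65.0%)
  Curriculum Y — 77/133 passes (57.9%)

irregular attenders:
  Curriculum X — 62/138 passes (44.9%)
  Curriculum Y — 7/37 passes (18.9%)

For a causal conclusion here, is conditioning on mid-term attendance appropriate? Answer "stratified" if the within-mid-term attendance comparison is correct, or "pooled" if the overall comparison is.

pooled

Mid-term attendance lies on the pathway teaching method → mid-term attendance → outcome, so adjusting for it blocks the indirect effect. For the total causal effect of teaching method, use the unadjusted pooled rates.
Pooled: Curriculum X 56.2% vs Curriculum Y 66.8%; Curriculum Y is higher overall.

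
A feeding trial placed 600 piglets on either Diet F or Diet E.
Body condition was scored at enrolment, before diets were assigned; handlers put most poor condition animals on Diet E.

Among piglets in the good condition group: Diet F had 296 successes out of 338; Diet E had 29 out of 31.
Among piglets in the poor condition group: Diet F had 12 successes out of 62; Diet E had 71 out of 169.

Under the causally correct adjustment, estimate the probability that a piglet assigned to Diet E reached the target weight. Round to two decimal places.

0.74

Nothing the diet does changes starting body condition; the imbalance is an allocation artefact. With starting body condition also predicting the outcome, the pooled figure is confounded, and the within-stratum comparison is the causal one.
Standardising Diet E to the population starting body condition mix: 0.615·29/31 + 0.385·71/169 = 0.737.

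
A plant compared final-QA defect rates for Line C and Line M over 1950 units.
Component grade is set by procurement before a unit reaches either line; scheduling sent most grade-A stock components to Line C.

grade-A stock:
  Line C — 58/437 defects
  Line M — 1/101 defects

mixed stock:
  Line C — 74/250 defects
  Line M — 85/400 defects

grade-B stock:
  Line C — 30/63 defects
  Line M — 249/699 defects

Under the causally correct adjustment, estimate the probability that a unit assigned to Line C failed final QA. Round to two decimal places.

0.32

Here component grade is a common cause — it drives both which line a case falls under and the outcome. The crude comparison mixes populations; the stratum-specific rates are the causally relevant ones.
Standardising Line C to the population component grade mix: 0.276·58/437 + 0.333·74/250 + 0.391·30/63 = 0.321.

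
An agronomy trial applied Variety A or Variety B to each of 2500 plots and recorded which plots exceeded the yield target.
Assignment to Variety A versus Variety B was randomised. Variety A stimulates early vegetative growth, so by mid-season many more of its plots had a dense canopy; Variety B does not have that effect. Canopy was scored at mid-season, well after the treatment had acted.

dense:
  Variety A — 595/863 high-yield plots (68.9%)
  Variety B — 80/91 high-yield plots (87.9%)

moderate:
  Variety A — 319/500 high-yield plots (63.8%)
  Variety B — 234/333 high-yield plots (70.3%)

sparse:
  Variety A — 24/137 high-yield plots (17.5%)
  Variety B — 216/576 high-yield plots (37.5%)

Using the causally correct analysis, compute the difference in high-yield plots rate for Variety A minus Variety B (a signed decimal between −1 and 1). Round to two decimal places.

+0.10

Within every mid-season canopy level Variety B has the higher rate, yet pooled Variety A does — Simpson's reversal.
Stratifying would compare varietys among plots the varietys themselves sorted into mid-season canopy groups — a form of selection on an intermediate. The unconditioned pooled rates give the total causal effect.
The causal difference is the pooled difference: 0.625 − 0.530 = +0.095.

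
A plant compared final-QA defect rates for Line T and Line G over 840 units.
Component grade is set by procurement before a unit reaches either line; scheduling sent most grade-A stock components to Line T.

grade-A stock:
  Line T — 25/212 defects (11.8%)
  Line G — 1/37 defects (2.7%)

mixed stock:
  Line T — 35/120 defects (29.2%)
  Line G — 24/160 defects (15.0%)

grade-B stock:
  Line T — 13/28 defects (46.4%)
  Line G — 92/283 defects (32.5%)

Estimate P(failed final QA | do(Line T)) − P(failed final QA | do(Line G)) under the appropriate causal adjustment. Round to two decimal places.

+0.13

Within every component grade level Line G has the lower rate, yet pooled Line T does — Simpson's reversal.
Component grade is set before the line has any effect — it is not caused by the line — and it independently drives the outcome. That makes it a confounder, so the causal comparison is within component grade levels.
Adjusting over the population distribution of component grade: 0.296·(0.118−0.027) + 0.333·(0.292−0.150) + 0.370·(0.464−0.325) = +0.126.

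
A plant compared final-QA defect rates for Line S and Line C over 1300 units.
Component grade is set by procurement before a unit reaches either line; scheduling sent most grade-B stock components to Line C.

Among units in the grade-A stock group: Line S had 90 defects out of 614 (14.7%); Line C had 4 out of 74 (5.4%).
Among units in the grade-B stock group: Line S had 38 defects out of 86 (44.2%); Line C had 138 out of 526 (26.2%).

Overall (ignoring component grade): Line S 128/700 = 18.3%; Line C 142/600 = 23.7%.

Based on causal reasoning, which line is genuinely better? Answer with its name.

Line C

The stratified and pooled comparisons disagree (Line C wins within each component grade; Line S wins overall), so the answer turns on the causal role of component grade.
Here component grade is a common cause — it drives both which line a case falls under and the outcome. The crude comparison mixes populations; the stratum-specific rates are the causally relevant ones.
Within each level — grade-A stock: 14.7% vs 5.4%; grade-B stock: 44.2% vs 26.2% — Line C is lower every time.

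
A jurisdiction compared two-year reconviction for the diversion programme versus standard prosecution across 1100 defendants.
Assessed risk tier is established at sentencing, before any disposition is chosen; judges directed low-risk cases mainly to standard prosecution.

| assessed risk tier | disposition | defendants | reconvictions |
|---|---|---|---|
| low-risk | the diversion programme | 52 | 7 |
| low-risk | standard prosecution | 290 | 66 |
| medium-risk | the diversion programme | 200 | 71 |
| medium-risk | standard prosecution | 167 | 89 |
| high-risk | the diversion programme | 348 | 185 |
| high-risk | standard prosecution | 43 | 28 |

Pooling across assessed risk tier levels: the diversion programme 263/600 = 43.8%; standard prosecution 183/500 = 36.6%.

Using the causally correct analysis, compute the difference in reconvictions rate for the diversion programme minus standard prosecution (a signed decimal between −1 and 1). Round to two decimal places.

-0.13

Within every assessed risk tier level the diversion programme has the lower rate, yet pooled standard prosecution does — Simpson's reversal.
The imbalance in assessed risk tier arose from how defendants were allocated, not from anything the disposition did; and assessed risk tier independently affects the outcome. The pooled gap is confounded — condition on assessed risk tier.
Adjusting over the population distribution of assessed risk tier: 0.311·(0.135−0.228) + 0.334·(0.355−0.533) + 0.355·(0.532−0.651) = -0.131.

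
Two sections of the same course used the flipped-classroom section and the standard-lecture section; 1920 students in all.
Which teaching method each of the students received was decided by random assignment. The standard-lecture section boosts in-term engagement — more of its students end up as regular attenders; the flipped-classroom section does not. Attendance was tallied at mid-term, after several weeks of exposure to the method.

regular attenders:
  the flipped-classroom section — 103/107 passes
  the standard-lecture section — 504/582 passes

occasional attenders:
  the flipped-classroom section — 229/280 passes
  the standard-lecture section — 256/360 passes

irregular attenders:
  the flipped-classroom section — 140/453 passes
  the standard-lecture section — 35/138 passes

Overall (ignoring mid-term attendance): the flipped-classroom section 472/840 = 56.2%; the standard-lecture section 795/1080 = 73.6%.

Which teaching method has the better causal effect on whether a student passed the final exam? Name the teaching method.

the standard-lecture section

Mid-term attendance here is a post-treatment variable shaped by the teaching method; conditioning on it would introduce bias rather than remove it. The overall comparison is the causal one.
Pooled: the flipped-classroom section 56.2% vs the standard-lecture section 73.6%; the standard-lecture section is higher overall.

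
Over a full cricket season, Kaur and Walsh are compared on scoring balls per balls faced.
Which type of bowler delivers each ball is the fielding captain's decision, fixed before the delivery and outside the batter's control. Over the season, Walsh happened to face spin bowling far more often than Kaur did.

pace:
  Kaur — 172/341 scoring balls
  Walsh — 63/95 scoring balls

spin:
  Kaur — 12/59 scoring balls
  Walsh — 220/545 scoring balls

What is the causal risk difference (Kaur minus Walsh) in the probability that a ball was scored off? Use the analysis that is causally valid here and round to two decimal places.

Bowling type differs across players for reasons unrelated to any effect of the player itself, and it separately predicts the outcome — a classic confounder. We must compare within bowling type levels.
Adjusting over the population distribution of bowling type: 0.419·(0.504−0.663) + 0.581·(0.203−0.404) = -0.183.

-0.18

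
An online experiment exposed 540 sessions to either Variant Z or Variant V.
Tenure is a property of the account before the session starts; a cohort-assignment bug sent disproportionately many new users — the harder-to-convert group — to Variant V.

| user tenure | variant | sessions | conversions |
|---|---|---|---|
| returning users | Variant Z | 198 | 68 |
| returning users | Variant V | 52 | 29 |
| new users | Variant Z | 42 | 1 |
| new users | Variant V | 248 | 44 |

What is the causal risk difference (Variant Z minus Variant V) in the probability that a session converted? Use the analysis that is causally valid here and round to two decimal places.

Within every user tenure level Variant V has the higher rate, yet pooled Variant Z does — Simpson's reversal.
User tenure differs across variants for reasons unrelated to any effect of the variant itself, and it separately predicts the outcome — a classic confounder. We must compare within user tenure levels.
Adjusting over the population distribution of user tenure: 0.463·(0.343−0.558) + 0.537·(0.024−0.177) = -0.182.

-0.18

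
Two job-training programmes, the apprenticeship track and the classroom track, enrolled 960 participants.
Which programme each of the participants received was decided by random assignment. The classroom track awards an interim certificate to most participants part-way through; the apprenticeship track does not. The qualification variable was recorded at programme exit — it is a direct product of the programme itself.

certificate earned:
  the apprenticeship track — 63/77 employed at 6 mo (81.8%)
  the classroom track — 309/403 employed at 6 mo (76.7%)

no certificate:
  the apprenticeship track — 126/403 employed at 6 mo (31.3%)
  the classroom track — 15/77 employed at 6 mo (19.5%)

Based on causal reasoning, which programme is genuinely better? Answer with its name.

the classroom track

Because the programme influences qualification attained during the programme, qualification attained during the programme is a post-treatment mediator, not a confounder. Stratifying on it would bias the estimate; the causal effect is the crude pooled difference.
Pooled: the apprenticeship track 39.4% vs the classroom track 67.5%; the classroom track is higher overall.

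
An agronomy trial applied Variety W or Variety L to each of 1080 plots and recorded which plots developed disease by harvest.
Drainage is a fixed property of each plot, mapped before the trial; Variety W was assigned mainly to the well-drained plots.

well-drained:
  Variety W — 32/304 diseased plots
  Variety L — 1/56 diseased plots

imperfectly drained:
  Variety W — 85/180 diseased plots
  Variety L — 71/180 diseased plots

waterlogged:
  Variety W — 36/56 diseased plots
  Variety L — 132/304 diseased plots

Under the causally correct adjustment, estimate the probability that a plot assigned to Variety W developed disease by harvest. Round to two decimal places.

Within every field drainage level Variety L has the lower rate, yet pooled Variety W does — Simpson's reversal.
Field drainage satisfies the back-door criterion: it is not a descendant of the variety, and it blocks the spurious path from variety to outcome. Adjusting for it (i.e., using the within-field drainage rates) gives the causal effect.
Standardising Variety W to the population field drainage mix: 0.333·32/304 + 0.333·85/180 + 0.333·36/56 = 0.407.

0.41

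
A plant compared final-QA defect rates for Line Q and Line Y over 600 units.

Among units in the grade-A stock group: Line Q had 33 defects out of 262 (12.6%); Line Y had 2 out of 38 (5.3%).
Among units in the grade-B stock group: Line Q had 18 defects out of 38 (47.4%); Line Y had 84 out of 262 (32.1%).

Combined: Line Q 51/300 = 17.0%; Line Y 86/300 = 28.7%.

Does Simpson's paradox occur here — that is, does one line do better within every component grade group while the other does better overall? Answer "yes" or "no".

Within each component grade level (grade-A stock 12.6% vs 5.3%; grade-B stock 47.4% vs 32.1%), Line Y has the lower rate every time. Pooled: 17.0% vs 28.7% — Line Q has the lower rate overall. The two comparisons disagree.

yes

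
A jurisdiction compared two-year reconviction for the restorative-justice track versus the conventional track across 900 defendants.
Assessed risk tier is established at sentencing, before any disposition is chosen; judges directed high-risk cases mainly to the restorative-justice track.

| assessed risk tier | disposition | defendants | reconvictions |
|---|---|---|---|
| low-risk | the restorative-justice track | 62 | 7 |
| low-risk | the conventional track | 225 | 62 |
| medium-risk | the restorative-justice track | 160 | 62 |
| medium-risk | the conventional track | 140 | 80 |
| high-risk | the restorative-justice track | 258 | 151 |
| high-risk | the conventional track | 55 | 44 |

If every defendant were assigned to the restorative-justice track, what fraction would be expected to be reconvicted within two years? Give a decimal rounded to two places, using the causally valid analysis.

The stratified and pooled comparisons disagree (the restorative-justice track wins within each assessed risk tier; the conventional track wins overall), so the answer turns on the causal role of assessed risk tier.
Assessed risk tier differs across dispositions for reasons unrelated to any effect of the disposition itself, and it separately predicts the outcome — a classic confounder. We must compare within assessed risk tier levels.
Standardising the restorative-justice track to the population assessed risk tier mix: 0.319·7/62 + 0.333·62/160 + 0.348·151/258 = 0.369.

0.37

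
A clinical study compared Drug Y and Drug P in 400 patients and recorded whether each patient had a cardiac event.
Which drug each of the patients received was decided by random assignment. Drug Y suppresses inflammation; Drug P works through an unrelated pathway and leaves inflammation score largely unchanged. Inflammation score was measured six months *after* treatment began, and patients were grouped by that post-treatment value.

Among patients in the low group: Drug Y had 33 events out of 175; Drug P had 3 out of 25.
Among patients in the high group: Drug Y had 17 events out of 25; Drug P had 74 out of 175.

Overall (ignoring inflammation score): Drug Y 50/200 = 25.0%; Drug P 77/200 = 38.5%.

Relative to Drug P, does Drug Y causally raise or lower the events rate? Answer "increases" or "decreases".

Inflammation score here is a post-treatment variable shaped by the drug; conditioning on it would introduce bias rather than remove it. The overall comparison is the causal one.
Pooled: Drug Y 25.0% vs Drug P 38.5%; Drug Y is lower overall.

decreases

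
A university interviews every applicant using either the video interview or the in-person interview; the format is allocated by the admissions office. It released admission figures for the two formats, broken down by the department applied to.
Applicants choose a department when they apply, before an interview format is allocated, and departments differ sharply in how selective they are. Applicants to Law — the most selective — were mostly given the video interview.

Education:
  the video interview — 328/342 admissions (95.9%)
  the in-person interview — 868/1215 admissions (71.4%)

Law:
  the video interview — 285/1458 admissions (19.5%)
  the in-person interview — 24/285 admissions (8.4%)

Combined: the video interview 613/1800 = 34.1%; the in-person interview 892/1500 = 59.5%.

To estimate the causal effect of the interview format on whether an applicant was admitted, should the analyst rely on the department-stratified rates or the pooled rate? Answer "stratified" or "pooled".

the video interview is higher inside every department stratum but the in-person interview is higher in aggregate. Whether to stratify depends on how department relates to the interview format.
The imbalance in department arose from how applicants were allocated, not from anything the interview format did; and department independently affects the outcome. The pooled gap is confounded — condition on department.
Within each level — Education: 95.9% vs 71.4%; Law: 19.5% vs 8.4% — the video interview is higher every time.

stratified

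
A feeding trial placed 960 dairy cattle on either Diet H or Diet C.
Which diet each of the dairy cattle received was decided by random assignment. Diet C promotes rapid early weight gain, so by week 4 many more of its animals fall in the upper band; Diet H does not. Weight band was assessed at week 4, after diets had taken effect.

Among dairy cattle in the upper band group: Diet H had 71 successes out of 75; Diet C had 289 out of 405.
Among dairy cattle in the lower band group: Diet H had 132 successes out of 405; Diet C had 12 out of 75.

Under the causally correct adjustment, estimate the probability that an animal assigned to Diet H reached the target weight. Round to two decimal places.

0.42

Stratifying would compare diets among dairy cattle the diets themselves sorted into week-4 weight band groups — a form of selection on an intermediate. The unconditioned pooled rates give the total causal effect.
So P(outcome | do(Diet H)) is just the pooled rate for Diet H: 203/480 = 0.423.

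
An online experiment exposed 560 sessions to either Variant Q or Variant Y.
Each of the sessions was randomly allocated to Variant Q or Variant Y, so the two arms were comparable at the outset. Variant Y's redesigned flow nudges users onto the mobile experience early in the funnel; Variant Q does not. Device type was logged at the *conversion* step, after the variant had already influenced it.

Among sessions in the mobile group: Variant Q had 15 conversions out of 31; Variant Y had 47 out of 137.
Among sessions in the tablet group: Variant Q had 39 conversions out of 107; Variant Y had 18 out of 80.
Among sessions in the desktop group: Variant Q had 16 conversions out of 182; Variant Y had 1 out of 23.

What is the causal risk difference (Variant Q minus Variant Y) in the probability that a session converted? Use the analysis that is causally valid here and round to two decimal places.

Stratifying would compare variants among sessions the variants themselves sorted into device type groups — a form of selection on an intermediate. The unconditioned pooled rates give the total causal effect.
The causal difference is the pooled difference: 0.219 − 0.275 = -0.056.

-0.06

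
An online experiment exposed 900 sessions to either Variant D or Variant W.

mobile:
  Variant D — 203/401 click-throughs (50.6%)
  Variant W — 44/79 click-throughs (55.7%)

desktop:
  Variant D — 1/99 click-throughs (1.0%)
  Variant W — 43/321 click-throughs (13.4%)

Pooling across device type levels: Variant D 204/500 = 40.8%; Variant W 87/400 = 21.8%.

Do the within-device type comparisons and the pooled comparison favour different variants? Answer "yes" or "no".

yes

Within each device type level (mobile 50.6% vs 55.7%; desktop 1.0% vs 13.4%), Variant W has the higher rate every time. Pooled: 40.8% vs 21.8% — Variant D has the higher rate overall. The two comparisons disagree.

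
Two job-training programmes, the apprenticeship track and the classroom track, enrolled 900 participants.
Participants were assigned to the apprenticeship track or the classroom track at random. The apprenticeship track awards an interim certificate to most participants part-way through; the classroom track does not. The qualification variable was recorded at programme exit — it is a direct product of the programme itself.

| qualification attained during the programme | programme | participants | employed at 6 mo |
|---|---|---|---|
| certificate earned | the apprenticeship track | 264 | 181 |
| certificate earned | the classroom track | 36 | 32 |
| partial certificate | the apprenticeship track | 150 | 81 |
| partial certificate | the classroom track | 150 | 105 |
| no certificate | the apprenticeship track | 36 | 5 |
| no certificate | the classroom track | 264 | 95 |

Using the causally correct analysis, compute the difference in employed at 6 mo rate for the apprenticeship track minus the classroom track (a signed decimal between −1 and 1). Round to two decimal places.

Qualification attained during the programme lies on the pathway programme → qualification attained during the programme → outcome, so adjusting for it blocks the indirect effect. For the total causal effect of programme, use the unadjusted pooled rates.
The causal difference is the pooled difference: 0.593 − 0.516 = +0.078.

+0.08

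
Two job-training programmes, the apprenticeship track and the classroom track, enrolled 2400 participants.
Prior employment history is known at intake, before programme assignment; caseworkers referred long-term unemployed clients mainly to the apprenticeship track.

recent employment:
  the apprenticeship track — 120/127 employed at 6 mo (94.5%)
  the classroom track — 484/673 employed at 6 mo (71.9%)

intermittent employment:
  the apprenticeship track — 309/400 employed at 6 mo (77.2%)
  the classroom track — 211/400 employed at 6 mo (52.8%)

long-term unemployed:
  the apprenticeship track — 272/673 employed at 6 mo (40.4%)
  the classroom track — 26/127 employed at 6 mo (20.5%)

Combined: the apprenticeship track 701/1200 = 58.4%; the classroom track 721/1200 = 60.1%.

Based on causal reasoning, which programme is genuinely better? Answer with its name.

the apprenticeship track

Prior employment history satisfies the back-door criterion: it is not a descendant of the programme, and it blocks the spurious path from programme to outcome. Adjusting for it (i.e., using the within-prior employment history rates) gives the causal effect.
Within each level — recent employment: 94.5% vs 71.9%; intermittent employment: 77.2% vs 52.8%; long-term unemployed: 40.4% vs 20.5% — the apprenticeship track is higher every time.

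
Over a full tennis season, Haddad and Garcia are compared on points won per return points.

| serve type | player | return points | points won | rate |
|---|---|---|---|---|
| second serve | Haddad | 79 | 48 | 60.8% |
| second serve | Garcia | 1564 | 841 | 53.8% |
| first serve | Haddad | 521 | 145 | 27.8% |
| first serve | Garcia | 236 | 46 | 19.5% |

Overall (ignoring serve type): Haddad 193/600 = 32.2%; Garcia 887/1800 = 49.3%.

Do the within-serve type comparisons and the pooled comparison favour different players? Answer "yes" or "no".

yes

Within each serve type level (second serve 60.8% vs 53.8%; first serve 27.8% vs 19.5%), Haddad has the higher rate every time. Pooled: 32.2% vs 49.3% — Garcia has the higher rate overall. The two comparisons disagree.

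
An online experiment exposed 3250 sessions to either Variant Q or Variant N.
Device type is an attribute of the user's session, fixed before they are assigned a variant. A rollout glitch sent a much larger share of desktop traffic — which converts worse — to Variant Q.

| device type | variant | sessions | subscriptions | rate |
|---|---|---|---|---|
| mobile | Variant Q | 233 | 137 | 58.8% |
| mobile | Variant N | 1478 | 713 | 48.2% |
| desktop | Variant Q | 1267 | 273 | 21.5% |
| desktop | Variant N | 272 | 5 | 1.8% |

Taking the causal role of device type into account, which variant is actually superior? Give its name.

The stratified and pooled comparisons disagree (Variant Q wins within each device type; Variant N wins overall), so the answer turns on the causal role of device type.
Nothing the variant does changes device type; the imbalance is an allocation artefact. With device type also predicting the outcome, the pooled figure is confounded, and the within-stratum comparison is the causal one.
Within each level — mobile: 58.8% vs 48.2%; desktop: 21.5% vs 1.8% — Variant Q is higher every time.

Variant Q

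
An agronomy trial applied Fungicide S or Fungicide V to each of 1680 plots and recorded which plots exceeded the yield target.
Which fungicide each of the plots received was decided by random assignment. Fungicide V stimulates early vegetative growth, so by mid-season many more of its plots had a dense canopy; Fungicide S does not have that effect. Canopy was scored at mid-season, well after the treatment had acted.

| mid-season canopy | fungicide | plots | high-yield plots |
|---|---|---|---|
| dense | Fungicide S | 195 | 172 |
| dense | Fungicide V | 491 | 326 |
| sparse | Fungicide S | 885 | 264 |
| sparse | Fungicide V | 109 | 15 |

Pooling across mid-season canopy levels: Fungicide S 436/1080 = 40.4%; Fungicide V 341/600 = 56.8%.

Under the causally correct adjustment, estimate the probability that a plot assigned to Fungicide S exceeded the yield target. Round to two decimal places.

0.40

Fungicide S is higher inside every mid-season canopy stratum but Fungicide V is higher in aggregate. Whether to stratify depends on how mid-season canopy relates to the fungicide.
Mid-season canopy lies on the pathway fungicide → mid-season canopy → outcome, so adjusting for it blocks the indirect effect. For the total causal effect of fungicide, use the unadjusted pooled rates.
So P(outcome | do(Fungicide S)) is just the pooled rate for Fungicide S: 436/1080 = 0.404.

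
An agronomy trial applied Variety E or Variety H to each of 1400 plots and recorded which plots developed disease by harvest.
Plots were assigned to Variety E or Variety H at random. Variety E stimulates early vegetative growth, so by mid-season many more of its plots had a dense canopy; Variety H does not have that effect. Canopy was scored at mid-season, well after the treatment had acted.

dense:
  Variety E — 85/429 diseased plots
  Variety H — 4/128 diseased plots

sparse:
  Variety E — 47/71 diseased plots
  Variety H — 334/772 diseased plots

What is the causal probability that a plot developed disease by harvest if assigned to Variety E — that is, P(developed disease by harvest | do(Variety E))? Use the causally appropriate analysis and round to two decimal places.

Variety H is lower inside every mid-season canopy stratum but Variety E is lower in aggregate. Whether to stratify depends on how mid-season canopy relates to the variety.
Stratifying would compare varietys among plots the varietys themselves sorted into mid-season canopy groups — a form of selection on an intermediate. The unconditioned pooled rates give the total causal effect.
So P(outcome | do(Variety E)) is just the pooled rate for Variety E: 132/500 = 0.264.

0.26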